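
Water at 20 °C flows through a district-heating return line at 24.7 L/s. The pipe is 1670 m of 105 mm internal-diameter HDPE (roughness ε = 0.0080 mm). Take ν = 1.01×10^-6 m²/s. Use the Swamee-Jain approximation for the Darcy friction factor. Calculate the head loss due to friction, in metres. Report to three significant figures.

h_f ≈ 100 m

V = 4Q/(πD²) = 4·0.0247/(π·0.105²) = 2.853 m/s
Re = VD/ν = 2.853·0.105/1.01×10^-6 = 2.97×10^5 → turbulent
ε/D = 0.0080/105 = 7.62×10^-5
Swamee-Jain: f = 0.01523
h_f = f(L/D)V²/(2g) = 0.01523·(1670/0.105)·2.853²/(2·9.81) = 100.5 m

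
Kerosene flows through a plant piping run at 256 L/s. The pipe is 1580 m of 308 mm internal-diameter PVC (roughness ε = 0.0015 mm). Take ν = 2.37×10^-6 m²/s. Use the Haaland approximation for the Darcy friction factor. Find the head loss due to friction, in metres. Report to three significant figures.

h_f ≈ 41.3 m

V = 4Q/(πD²) = 4·0.256/(π·0.308²) = 3.436 m/s
Re = VD/ν = 3.436·0.308/2.37×10^-6 = 4.47×10^5 → turbulent
ε/D = 0.0015/308 = 4.87×10^-6
Haaland: f = 0.01338
h_f = f(L/D)V²/(2g) = 0.01338·(1580/0.308)·3.436²/(2·9.81) = 41.30 m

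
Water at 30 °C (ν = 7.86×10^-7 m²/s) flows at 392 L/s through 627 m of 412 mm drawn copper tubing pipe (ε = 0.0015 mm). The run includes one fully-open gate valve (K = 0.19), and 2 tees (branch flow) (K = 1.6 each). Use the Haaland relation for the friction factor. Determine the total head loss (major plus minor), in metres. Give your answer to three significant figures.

H_L ≈ 8.78 m

V = 4Q/(πD²) = 2.940 m/s; V²/2g = 0.4407 m
Re = 1.54×10^6, ε/D = 3.64×10^-6 → f = 0.01087 (Haaland)
Major: h_f = f(L/D)·V²/2g = 0.01087·1522·0.4407 = 7.289 m
Minor: ΣK = 3.39; h_m = ΣK·V²/2g = 1.494 m
Total H_L = 7.289 + 1.494 = 8.783 m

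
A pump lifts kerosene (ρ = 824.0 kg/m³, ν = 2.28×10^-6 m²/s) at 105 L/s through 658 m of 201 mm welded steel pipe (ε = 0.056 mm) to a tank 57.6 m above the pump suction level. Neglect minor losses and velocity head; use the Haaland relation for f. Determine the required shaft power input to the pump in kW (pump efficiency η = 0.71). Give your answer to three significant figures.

P_shaft ≈ 105 kW

V = 4Q/(πD²) = 3.309 m/s; Re = 2.92×10^5; ε/D = 2.79×10^-4; f = 0.01669
h_f = f(L/D)V²/2g = 30.50 m
Total head H = z + h_f = 57.6 + 30.50 = 88.10 m
P_hyd = ρgQH = 824.0·9.81·0.105·88.10 = 74.78 kW
P_shaft = P_hyd/η = 74.78/0.71 = 105.3 kW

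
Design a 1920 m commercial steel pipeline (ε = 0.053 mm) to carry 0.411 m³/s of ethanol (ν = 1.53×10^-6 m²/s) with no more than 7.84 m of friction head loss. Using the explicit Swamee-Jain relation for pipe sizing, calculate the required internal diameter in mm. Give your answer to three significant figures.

D ≈ 551 mm

Swamee-Jain (Type III): D = 0.66·[ε^1.25·(LQ²/(gh_f))^4.75 + ν·Q^9.4·(L/(gh_f))^5.2]^0.04
LQ²/(gh_f) = 4.217; L/(gh_f) = 24.96
Term 1 = ε^1.25·(…)^4.75 = 0.00421; Term 2 = ν·Q^9.4·(…)^5.2 = 0.00662
D = 0.66·(0.00421 + 0.00662)^0.04 = 0.5507 m = 551 mm
Check: V = 1.73 m/s, Re = 6.21×10^5, f = 0.01408, h_f = 7.45 m ≈ 7.84 m ✓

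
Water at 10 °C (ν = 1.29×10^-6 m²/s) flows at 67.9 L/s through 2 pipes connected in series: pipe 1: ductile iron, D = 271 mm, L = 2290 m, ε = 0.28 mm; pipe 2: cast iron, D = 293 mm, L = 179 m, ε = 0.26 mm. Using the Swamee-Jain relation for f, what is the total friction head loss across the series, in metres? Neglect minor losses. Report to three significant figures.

H ≈ 13.2 m

Pipe 1: V = 1.177 m/s, Re = 2.47×10^5, ε/D = 0.00103, f = 0.02108, h_1 = f(L/D)V²/2g = 12.58 m
Pipe 2: V = 1.007 m/s, Re = 2.29×10^5, ε/D = 8.87×10^-4, f = 0.02056, h_2 = f(L/D)V²/2g = 0.6493 m
Series → Q common, losses add: H = Σh = 13.23 m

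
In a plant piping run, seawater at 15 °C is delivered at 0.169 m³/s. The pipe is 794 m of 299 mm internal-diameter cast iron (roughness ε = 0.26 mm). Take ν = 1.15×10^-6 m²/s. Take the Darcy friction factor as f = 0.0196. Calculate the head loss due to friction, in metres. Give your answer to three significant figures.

V = 4Q/(πD²) = 4·0.169/(π·0.299²) = 2.407 m/s
h_f = f(L/D)V²/(2g) = 0.01960·(794/0.299)·2.407²/(2·9.81) = 15.37 m

h_f ≈ 15.4 m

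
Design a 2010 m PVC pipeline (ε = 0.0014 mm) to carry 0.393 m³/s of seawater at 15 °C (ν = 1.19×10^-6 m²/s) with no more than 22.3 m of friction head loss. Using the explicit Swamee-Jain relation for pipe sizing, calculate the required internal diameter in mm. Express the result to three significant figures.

D ≈ 427 mm

Swamee-Jain (Type III): D = 0.66·[ε^1.25·(LQ²/(gh_f))^4.75 + ν·Q^9.4·(L/(gh_f))^5.2]^0.04
LQ²/(gh_f) = 1.419; L/(gh_f) = 9.188
Term 1 = ε^1.25·(…)^4.75 = 2.54×10^-7; Term 2 = ν·Q^9.4·(…)^5.2 = 1.87×10^-5
D = 0.66·(2.54×10^-7 + 1.87×10^-5)^0.04 = 0.4272 m = 427 mm
Check: V = 2.74 m/s, Re = 9.84×10^5, f = 0.01172, h_f = 21.1 m ≈ 22.3 m ✓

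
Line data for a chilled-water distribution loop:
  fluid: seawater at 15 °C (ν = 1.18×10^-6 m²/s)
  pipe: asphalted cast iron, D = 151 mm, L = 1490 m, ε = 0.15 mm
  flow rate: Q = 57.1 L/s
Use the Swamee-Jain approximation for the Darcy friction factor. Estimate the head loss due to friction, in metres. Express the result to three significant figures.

V = 4Q/(πD²) = 4·0.0571/(π·0.151²) = 3.189 m/s
Re = VD/ν = 3.189·0.151/1.18×10^-6 = 4.08×10^5 → turbulent
ε/D = 0.15/151 = 9.93×10^-4
Swamee-Jain: f = 0.02046
h_f = f(L/D)V²/(2g) = 0.02046·(1490/0.151)·3.189²/(2·9.81) = 104.6 m

h_f ≈ 105 m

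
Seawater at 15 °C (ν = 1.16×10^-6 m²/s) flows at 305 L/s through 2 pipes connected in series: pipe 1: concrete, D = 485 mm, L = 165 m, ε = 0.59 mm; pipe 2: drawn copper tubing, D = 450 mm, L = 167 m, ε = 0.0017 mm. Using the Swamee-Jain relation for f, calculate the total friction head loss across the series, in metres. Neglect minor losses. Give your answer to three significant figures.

H ≈ 1.85 m

Pipe 1: V = 1.651 m/s, Re = 6.90×10^5, ε/D = 0.00122, f = 0.02109, h_1 = f(L/D)V²/2g = 0.9968 m
Pipe 2: V = 1.918 m/s, Re = 7.44×10^5, ε/D = 3.78×10^-6, f = 0.01229, h_2 = f(L/D)V²/2g = 0.8547 m
Series → Q common, losses add: H = Σh = 1.851 m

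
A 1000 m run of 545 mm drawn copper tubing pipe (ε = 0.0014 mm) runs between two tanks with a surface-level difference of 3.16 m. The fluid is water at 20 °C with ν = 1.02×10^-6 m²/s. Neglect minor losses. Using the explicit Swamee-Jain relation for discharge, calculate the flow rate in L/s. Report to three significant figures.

Swamee-Jain (Type II): Q = -0.965·√(gD⁵h_f/L)·ln[ε/(3.7D) + √(3.17ν²L/(gD³h_f))]
√(gD⁵h_f/L) = √(9.81·0.545⁵·3.16/1000) = 0.03861
ε/(3.7D) = 6.94×10^-7; √(3.17ν²L/(gD³h_f)) = 2.56×10^-5
Q = -0.965·0.03861·ln(2.633×10^-5) = 0.3929 m³/s
Check: V = 1.68 m/s, Re = 9.00×10^5, f = 0.01188, h_f = 3.15 m ≈ 3.16 m ✓

Q ≈ 393 L/s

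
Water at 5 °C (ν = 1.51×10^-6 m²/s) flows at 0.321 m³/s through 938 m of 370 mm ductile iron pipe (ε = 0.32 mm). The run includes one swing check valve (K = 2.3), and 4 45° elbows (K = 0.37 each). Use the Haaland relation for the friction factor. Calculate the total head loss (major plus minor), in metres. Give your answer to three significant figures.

H_L ≈ 24.1 m

V = 4Q/(πD²) = 2.985 m/s; V²/2g = 0.4543 m
Re = 7.32×10^5, ε/D = 8.65×10^-4 → f = 0.01940 (Haaland)
Major: h_f = f(L/D)·V²/2g = 0.01940·2535·0.4543 = 22.34 m
Minor: ΣK = 3.78; h_m = ΣK·V²/2g = 1.717 m
Total H_L = 22.34 + 1.717 = 24.06 m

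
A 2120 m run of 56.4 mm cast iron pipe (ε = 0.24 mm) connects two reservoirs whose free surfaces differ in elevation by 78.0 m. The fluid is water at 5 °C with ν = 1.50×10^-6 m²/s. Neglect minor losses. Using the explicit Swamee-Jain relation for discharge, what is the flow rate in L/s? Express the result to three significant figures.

Swamee-Jain (Type II): Q = -0.965·√(gD⁵h_f/L)·ln[ε/(3.7D) + √(3.17ν²L/(gD³h_f))]
√(gD⁵h_f/L) = √(9.81·0.0564⁵·78.0/2120) = 4.538×10^-4
ε/(3.7D) = 0.00115; √(3.17ν²L/(gD³h_f)) = 3.32×10^-4
Q = -0.965·4.538×10^-4·ln(0.001482) = 0.002853 m³/s
Check: V = 1.14 m/s, Re = 4.29×10^4, f = 0.03160, h_f = 78.9 m ≈ 78.0 m ✓

Q ≈ 2.85 L/s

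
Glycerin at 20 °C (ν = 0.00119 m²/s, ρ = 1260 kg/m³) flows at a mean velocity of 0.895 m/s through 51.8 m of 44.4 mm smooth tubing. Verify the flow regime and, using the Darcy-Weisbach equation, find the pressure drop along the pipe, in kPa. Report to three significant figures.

Re = VD/ν = 0.895·0.04440/0.00119 = 33.4 → laminar (Re < 2300)
f = 64/Re = 1.917
h_f = f(L/D)V²/(2g) = 1.917·(51.8/0.04440)·0.895²/(2·9.81) = 91.29 m
Δp = ρg·h_f = 1260·9.81·91.29 = 1128 kPa

Δp ≈ 1130 kPa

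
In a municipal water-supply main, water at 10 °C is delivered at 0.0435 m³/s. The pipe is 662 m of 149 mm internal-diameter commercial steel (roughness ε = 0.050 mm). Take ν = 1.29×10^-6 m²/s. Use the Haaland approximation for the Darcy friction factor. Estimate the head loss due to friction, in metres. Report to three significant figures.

V = 4Q/(πD²) = 4·0.0435/(π·0.149²) = 2.495 m/s
Re = VD/ν = 2.495·0.149/1.29×10^-6 = 2.88×10^5 → turbulent
ε/D = 0.050/149 = 3.36×10^-4
Haaland: f = 0.01711
h_f = f(L/D)V²/(2g) = 0.01711·(662/0.149)·2.495²/(2·9.81) = 24.11 m

h_f ≈ 24.1 m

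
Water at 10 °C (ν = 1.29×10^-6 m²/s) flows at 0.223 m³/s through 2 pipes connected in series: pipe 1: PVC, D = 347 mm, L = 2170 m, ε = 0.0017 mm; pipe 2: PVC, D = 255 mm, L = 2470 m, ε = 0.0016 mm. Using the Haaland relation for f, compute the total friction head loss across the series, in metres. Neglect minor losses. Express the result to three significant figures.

Pipe 1: V = 2.358 m/s, Re = 6.34×10^5, ε/D = 4.90×10^-6, f = 0.01259, h_1 = f(L/D)V²/2g = 22.31 m
Pipe 2: V = 4.367 m/s, Re = 8.63×10^5, ε/D = 6.27×10^-6, f = 0.01198, h_2 = f(L/D)V²/2g = 112.7 m
Series → Q common, losses add: H = Σh = 135.0 m

H ≈ 135 m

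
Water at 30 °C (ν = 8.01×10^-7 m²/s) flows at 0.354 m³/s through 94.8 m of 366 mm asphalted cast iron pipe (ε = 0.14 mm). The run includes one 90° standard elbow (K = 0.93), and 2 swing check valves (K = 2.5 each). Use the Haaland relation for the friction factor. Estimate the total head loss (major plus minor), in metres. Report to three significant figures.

H_L ≈ 5.83 m

V = 4Q/(πD²) = 3.365 m/s; V²/2g = 0.5770 m
Re = 1.54×10^6, ε/D = 3.83×10^-4 → f = 0.01612 (Haaland)
Major: h_f = f(L/D)·V²/2g = 0.01612·259.0·0.5770 = 2.410 m
Minor: ΣK = 5.93; h_m = ΣK·V²/2g = 3.422 m
Total H_L = 2.410 + 3.422 = 5.832 m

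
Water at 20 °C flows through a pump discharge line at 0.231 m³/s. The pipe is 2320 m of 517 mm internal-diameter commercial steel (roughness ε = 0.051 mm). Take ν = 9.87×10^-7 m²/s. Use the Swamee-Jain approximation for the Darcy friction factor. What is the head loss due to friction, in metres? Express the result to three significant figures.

h_f ≈ 3.94 m

V = 4Q/(πD²) = 4·0.231/(π·0.517²) = 1.100 m/s
Re = VD/ν = 1.100·0.517/9.87×10^-7 = 5.76×10^5 → turbulent
ε/D = 0.051/517 = 9.86×10^-5
Swamee-Jain: f = 0.01422
h_f = f(L/D)V²/(2g) = 0.01422·(2320/0.517)·1.100²/(2·9.81) = 3.939 m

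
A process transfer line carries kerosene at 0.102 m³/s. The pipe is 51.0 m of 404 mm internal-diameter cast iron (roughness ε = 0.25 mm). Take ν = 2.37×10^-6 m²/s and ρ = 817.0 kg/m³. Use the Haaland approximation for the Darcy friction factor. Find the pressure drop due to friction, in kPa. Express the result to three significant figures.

Δp ≈ 0.650 kPa

V = 4Q/(πD²) = 4·0.102/(π·0.404²) = 0.7957 m/s
Re = VD/ν = 0.7957·0.404/2.37×10^-6 = 1.36×10^5 → turbulent
ε/D = 0.25/404 = 6.19×10^-4
Haaland: f = 0.01989
h_f = f(L/D)V²/(2g) = 0.01989·(51.0/0.404)·0.7957²/(2·9.81) = 0.08104 m
Δp = ρg·h_f = 817.0·9.81·0.08104 = 0.6495 kPa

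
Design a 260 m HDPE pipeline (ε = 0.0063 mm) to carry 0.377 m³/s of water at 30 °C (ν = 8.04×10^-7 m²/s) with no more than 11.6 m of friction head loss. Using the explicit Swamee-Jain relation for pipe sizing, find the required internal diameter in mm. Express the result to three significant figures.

Swamee-Jain (Type III): D = 0.66·[ε^1.25·(LQ²/(gh_f))^4.75 + ν·Q^9.4·(L/(gh_f))^5.2]^0.04
LQ²/(gh_f) = 0.3247; L/(gh_f) = 2.285
Term 1 = ε^1.25·(…)^4.75 = 1.51×10^-9; Term 2 = ν·Q^9.4·(…)^5.2 = 6.15×10^-9
D = 0.66·(1.51×10^-9 + 6.15×10^-9)^0.04 = 0.3125 m = 313 mm
Check: V = 4.91 m/s, Re = 1.91×10^6, f = 0.01113, h_f = 11.4 m ≈ 11.6 m ✓

D ≈ 313 mm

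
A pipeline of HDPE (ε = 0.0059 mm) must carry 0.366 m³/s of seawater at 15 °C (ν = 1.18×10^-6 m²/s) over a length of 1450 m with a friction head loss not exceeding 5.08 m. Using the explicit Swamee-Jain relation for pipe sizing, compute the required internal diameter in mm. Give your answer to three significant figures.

Swamee-Jain (Type III): D = 0.66·[ε^1.25·(LQ²/(gh_f))^4.75 + ν·Q^9.4·(L/(gh_f))^5.2]^0.04
LQ²/(gh_f) = 3.898; L/(gh_f) = 29.10
Term 1 = ε^1.25·(…)^4.75 = 1.86×10^-4; Term 2 = ν·Q^9.4·(…)^5.2 = 0.00381
D = 0.66·(1.86×10^-4 + 0.00381)^0.04 = 0.5292 m = 529 mm
Check: V = 1.66 m/s, Re = 7.46×10^5, f = 0.01243, h_f = 4.81 m ≈ 5.08 m ✓

D ≈ 529 mm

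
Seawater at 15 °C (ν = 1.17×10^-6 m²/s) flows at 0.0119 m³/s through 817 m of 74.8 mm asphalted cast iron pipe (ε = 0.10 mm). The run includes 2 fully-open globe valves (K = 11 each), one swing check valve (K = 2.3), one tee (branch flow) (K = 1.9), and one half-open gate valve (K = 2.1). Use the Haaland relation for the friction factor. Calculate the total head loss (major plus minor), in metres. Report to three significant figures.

V = 4Q/(πD²) = 2.708 m/s; V²/2g = 0.3738 m
Re = 1.73×10^5, ε/D = 0.00134 → f = 0.02231 (Haaland)
Major: h_f = f(L/D)·V²/2g = 0.02231·10922·0.3738 = 91.10 m
Minor: ΣK = 28.3; h_m = ΣK·V²/2g = 10.58 m
Total H_L = 91.10 + 10.58 = 101.7 m

H_L ≈ 102 m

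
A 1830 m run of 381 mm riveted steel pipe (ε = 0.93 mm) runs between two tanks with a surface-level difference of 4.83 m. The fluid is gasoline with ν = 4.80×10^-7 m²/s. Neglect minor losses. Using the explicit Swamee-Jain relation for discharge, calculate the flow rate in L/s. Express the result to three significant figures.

Swamee-Jain (Type II): Q = -0.965·√(gD⁵h_f/L)·ln[ε/(3.7D) + √(3.17ν²L/(gD³h_f))]
√(gD⁵h_f/L) = √(9.81·0.381⁵·4.83/1830) = 0.01442
ε/(3.7D) = 6.60×10^-4; √(3.17ν²L/(gD³h_f)) = 2.26×10^-5
Q = -0.965·0.01442·ln(6.823×10^-4) = 0.1014 m³/s
Check: V = 0.890 m/s, Re = 7.06×10^5, f = 0.02503, h_f = 4.85 m ≈ 4.83 m ✓

Q ≈ 101 L/s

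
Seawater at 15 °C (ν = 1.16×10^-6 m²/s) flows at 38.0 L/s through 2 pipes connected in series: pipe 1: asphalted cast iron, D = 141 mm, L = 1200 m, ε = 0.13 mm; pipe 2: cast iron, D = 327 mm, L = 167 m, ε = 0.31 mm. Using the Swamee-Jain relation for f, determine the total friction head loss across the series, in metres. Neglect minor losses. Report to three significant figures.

Pipe 1: V = 2.434 m/s, Re = 2.96×10^5, ε/D = 9.22×10^-4, f = 0.02043, h_1 = f(L/D)V²/2g = 52.49 m
Pipe 2: V = 0.4525 m/s, Re = 1.28×10^5, ε/D = 9.48×10^-4, f = 0.02168, h_2 = f(L/D)V²/2g = 0.1155 m
Series → Q common, losses add: H = Σh = 52.60 m

H ≈ 52.6 m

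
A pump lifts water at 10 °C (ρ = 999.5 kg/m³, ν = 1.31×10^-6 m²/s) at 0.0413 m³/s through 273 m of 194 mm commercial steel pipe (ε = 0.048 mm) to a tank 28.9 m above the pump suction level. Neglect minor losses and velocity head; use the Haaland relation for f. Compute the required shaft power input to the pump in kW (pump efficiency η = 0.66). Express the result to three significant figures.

P_shaft ≈ 19.2 kW

V = 4Q/(πD²) = 1.397 m/s; Re = 2.07×10^5; ε/D = 2.47×10^-4; f = 0.01711
h_f = f(L/D)V²/2g = 2.395 m
Total head H = z + h_f = 28.9 + 2.395 = 31.30 m
P_hyd = ρgQH = 999.5·9.81·0.0413·31.30 = 12.67 kW
P_shaft = P_hyd/η = 12.67/0.66 = 19.20 kW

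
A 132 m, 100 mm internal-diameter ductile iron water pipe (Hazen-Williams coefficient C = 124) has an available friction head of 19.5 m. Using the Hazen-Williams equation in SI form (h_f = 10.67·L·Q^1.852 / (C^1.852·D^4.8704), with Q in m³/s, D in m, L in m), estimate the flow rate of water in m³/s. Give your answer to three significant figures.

Q ≈ 0.0288 m³/s

Rearranging: Q = [h_f·C^1.852·D^4.8704 / (10.67·L)]^(1/1.852)
Q = [19.5·124^1.852·0.100^4.8704 / (10.67·132)]^0.540 = 0.02884 m³/s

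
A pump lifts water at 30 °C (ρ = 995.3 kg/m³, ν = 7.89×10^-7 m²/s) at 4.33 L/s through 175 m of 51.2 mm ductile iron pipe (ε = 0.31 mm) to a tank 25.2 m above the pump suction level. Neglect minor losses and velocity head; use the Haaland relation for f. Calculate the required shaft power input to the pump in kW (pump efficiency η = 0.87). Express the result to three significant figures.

P_shaft ≈ 2.45 kW

V = 4Q/(πD²) = 2.103 m/s; Re = 1.36×10^5; ε/D = 0.00605; f = 0.03283
h_f = f(L/D)V²/2g = 25.29 m
Total head H = z + h_f = 25.2 + 25.29 = 50.49 m
P_hyd = ρgQH = 995.3·9.81·0.00433·50.49 = 2.135 kW
P_shaft = P_hyd/η = 2.135/0.87 = 2.454 kW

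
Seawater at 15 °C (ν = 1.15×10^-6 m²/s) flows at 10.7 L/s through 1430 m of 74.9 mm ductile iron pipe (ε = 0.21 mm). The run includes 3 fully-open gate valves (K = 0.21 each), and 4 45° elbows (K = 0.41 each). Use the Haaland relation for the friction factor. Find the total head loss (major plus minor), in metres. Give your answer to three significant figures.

V = 4Q/(πD²) = 2.428 m/s; V²/2g = 0.3006 m
Re = 1.58×10^5, ε/D = 0.00280 → f = 0.02651 (Haaland)
Major: h_f = f(L/D)·V²/2g = 0.02651·19092·0.3006 = 152.2 m
Minor: ΣK = 2.27; h_m = ΣK·V²/2g = 0.6823 m
Total H_L = 152.2 + 0.6823 = 152.8 m

H_L ≈ 153 m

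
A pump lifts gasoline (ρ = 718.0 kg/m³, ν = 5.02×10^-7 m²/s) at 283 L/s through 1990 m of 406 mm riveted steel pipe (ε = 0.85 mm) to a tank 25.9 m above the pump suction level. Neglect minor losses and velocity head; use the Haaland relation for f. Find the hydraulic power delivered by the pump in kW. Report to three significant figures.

V = 4Q/(πD²) = 2.186 m/s; Re = 1.77×10^6; ε/D = 0.00209; f = 0.02384
h_f = f(L/D)V²/2g = 28.46 m
Total head H = z + h_f = 25.9 + 28.46 = 54.36 m
P_hyd = ρgQH = 718.0·9.81·0.283·54.36 = 108.4 kW

P_hyd ≈ 108 kW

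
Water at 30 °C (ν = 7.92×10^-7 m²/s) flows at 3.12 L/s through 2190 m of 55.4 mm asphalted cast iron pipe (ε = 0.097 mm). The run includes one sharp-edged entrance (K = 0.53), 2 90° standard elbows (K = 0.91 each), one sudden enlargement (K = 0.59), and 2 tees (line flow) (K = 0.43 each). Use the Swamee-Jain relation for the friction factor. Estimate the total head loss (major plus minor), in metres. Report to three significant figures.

H_L ≈ 84.2 m

V = 4Q/(πD²) = 1.294 m/s; V²/2g = 0.08539 m
Re = 9.05×10^4, ε/D = 0.00175 → f = 0.02483 (Swamee-Jain)
Major: h_f = f(L/D)·V²/2g = 0.02483·39531·0.08539 = 83.83 m
Minor: ΣK = 3.80; h_m = ΣK·V²/2g = 0.3245 m
Total H_L = 83.83 + 0.3245 = 84.15 m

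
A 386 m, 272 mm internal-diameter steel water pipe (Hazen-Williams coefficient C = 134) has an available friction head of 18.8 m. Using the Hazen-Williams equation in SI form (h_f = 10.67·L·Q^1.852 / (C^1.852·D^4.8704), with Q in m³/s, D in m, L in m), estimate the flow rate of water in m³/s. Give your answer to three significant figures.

Rearranging: Q = [h_f·C^1.852·D^4.8704 / (10.67·L)]^(1/1.852)
Q = [18.8·134^1.852·0.272^4.8704 / (10.67·386)]^0.540 = 0.2379 m³/s

Q ≈ 0.238 m³/s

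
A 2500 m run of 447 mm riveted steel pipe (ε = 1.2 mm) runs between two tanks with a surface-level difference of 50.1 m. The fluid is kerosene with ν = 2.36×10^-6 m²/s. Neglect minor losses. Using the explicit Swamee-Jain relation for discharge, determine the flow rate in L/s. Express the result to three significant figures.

Swamee-Jain (Type II): Q = -0.965·√(gD⁵h_f/L)·ln[ε/(3.7D) + √(3.17ν²L/(gD³h_f))]
√(gD⁵h_f/L) = √(9.81·0.447⁵·50.1/2500) = 0.05923
ε/(3.7D) = 7.26×10^-4; √(3.17ν²L/(gD³h_f)) = 3.17×10^-5
Q = -0.965·0.05923·ln(7.573×10^-4) = 0.4107 m³/s
Check: V = 2.62 m/s, Re = 4.96×10^5, f = 0.02578, h_f = 50.3 m ≈ 50.1 m ✓

Q ≈ 411 L/s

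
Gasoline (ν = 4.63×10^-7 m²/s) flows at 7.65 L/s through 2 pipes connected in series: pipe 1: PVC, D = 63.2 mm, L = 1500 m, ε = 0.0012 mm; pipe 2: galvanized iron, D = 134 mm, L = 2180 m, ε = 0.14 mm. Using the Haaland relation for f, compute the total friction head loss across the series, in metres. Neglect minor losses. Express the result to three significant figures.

H ≈ 108 m

Pipe 1: V = 2.439 m/s, Re = 3.33×10^5, ε/D = 1.90×10^-5, f = 0.01424, h_1 = f(L/D)V²/2g = 102.4 m
Pipe 2: V = 0.5425 m/s, Re = 1.57×10^5, ε/D = 0.00104, f = 0.02139, h_2 = f(L/D)V²/2g = 5.218 m
Series → Q common, losses add: H = Σh = 107.6 m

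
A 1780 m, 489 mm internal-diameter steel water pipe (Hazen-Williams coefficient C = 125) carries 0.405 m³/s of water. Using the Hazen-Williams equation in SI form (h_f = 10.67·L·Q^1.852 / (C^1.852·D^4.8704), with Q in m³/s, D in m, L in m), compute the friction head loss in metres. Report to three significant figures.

h_f = 10.67·1780·0.405^1.852 / (125^1.852·0.489^4.8704) = 15.18 m

h_f ≈ 15.2 m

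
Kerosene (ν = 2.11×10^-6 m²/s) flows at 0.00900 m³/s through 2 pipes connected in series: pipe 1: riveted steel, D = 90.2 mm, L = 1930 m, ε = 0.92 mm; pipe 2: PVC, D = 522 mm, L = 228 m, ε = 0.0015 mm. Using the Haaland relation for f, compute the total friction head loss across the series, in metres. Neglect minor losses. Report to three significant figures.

Pipe 1: V = 1.408 m/s, Re = 6.02×10^4, ε/D = 0.0102, f = 0.03914, h_1 = f(L/D)V²/2g = 84.68 m
Pipe 2: V = 0.04205 m/s, Re = 1.04×10^4, ε/D = 2.87×10^-6, f = 0.03055, h_2 = f(L/D)V²/2g = 0.001203 m
Series → Q common, losses add: H = Σh = 84.69 m

H ≈ 84.7 m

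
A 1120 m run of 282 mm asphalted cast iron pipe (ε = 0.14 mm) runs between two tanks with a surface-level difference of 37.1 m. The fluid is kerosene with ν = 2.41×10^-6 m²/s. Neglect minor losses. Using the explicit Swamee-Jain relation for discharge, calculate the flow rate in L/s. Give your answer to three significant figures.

Q ≈ 200 L/s

Swamee-Jain (Type II): Q = -0.965·√(gD⁵h_f/L)·ln[ε/(3.7D) + √(3.17ν²L/(gD³h_f))]
√(gD⁵h_f/L) = √(9.81·0.282⁵·37.1/1120) = 0.02407
ε/(3.7D) = 1.34×10^-4; √(3.17ν²L/(gD³h_f)) = 5.03×10^-5
Q = -0.965·0.02407·ln(1.844×10^-4) = 0.1997 m³/s
Check: V = 3.20 m/s, Re = 3.74×10^5, f = 0.01804, h_f = 37.4 m ≈ 37.1 m ✓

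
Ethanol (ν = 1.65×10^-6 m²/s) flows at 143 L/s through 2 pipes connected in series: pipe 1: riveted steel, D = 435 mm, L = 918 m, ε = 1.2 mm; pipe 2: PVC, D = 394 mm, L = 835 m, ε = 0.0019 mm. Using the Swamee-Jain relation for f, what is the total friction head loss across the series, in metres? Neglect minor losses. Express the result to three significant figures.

H ≈ 4.79 m

Pipe 1: V = 0.9622 m/s, Re = 2.54×10^5, ε/D = 0.00276, f = 0.02628, h_1 = f(L/D)V²/2g = 2.618 m
Pipe 2: V = 1.173 m/s, Re = 2.80×10^5, ε/D = 4.82×10^-6, f = 0.01462, h_2 = f(L/D)V²/2g = 2.172 m
Series → Q common, losses add: H = Σh = 4.789 m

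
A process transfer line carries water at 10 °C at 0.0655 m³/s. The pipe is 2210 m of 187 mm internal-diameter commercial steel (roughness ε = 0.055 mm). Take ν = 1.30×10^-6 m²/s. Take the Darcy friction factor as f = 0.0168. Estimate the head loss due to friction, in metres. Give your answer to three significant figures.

h_f ≈ 57.6 m

V = 4Q/(πD²) = 4·0.0655/(π·0.187²) = 2.385 m/s
h_f = f(L/D)V²/(2g) = 0.01680·(2210/0.187)·2.385²/(2·9.81) = 57.56 m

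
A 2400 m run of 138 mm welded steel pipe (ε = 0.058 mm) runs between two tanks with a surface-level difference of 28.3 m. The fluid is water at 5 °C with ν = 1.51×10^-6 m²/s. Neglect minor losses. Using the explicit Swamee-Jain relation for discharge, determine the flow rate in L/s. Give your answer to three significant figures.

Swamee-Jain (Type II): Q = -0.965·√(gD⁵h_f/L)·ln[ε/(3.7D) + √(3.17ν²L/(gD³h_f))]
√(gD⁵h_f/L) = √(9.81·0.138⁵·28.3/2400) = 0.002406
ε/(3.7D) = 1.14×10^-4; √(3.17ν²L/(gD³h_f)) = 1.54×10^-4
Q = -0.965·0.002406·ln(2.678×10^-4) = 0.01910 m³/s
Check: V = 1.28 m/s, Re = 1.17×10^5, f = 0.01966, h_f = 28.4 m ≈ 28.3 m ✓

Q ≈ 19.1 L/s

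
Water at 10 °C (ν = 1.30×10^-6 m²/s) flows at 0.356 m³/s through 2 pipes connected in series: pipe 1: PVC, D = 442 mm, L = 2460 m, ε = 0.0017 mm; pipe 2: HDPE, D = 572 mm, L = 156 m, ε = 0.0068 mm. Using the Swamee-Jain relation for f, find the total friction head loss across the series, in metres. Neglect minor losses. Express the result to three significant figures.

H ≈ 18.9 m

Pipe 1: V = 2.320 m/s, Re = 7.89×10^5, ε/D = 3.85×10^-6, f = 0.01217, h_1 = f(L/D)V²/2g = 18.58 m
Pipe 2: V = 1.385 m/s, Re = 6.10×10^5, ε/D = 1.19×10^-5, f = 0.01285, h_2 = f(L/D)V²/2g = 0.3429 m
Series → Q common, losses add: H = Σh = 18.92 m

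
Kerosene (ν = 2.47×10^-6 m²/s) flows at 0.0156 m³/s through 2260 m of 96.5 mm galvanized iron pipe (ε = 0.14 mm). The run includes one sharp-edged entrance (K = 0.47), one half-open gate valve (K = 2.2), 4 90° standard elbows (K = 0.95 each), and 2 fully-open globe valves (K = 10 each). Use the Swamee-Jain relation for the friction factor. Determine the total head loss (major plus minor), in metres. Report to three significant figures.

H_L ≈ 137 m

V = 4Q/(πD²) = 2.133 m/s; V²/2g = 0.2319 m
Re = 8.33×10^4, ε/D = 0.00145 → f = 0.02415 (Swamee-Jain)
Major: h_f = f(L/D)·V²/2g = 0.02415·23420·0.2319 = 131.1 m
Minor: ΣK = 26.5; h_m = ΣK·V²/2g = 6.138 m
Total H_L = 131.1 + 6.138 = 137.3 m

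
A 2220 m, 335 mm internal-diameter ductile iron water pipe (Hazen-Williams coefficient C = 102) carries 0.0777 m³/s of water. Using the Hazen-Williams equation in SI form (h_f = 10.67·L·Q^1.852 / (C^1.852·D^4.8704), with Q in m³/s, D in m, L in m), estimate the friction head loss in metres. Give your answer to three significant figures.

h_f = 10.67·2220·0.0777^1.852 / (102^1.852·0.335^4.8704) = 8.182 m

h_f ≈ 8.18 m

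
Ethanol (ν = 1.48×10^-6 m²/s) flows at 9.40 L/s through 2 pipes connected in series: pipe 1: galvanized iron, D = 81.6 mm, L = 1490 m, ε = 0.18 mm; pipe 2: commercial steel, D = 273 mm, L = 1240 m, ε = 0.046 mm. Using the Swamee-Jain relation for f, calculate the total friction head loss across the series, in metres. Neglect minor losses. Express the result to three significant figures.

Pipe 1: V = 1.797 m/s, Re = 9.91×10^4, ε/D = 0.00221, f = 0.02587, h_1 = f(L/D)V²/2g = 77.80 m
Pipe 2: V = 0.1606 m/s, Re = 2.96×10^4, ε/D = 1.68×10^-4, f = 0.02395, h_2 = f(L/D)V²/2g = 0.1430 m
Series → Q common, losses add: H = Σh = 77.94 m

H ≈ 77.9 m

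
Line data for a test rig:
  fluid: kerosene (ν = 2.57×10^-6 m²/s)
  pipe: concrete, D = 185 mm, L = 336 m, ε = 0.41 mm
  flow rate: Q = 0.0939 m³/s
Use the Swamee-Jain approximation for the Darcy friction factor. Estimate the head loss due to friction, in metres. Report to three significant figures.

V = 4Q/(πD²) = 4·0.0939/(π·0.185²) = 3.493 m/s
Re = VD/ν = 3.493·0.185/2.57×10^-6 = 2.51×10^5 → turbulent
ε/D = 0.41/185 = 0.00222
Swamee-Jain: f = 0.02490
h_f = f(L/D)V²/(2g) = 0.02490·(336/0.185)·3.493²/(2·9.81) = 28.13 m

h_f ≈ 28.1 m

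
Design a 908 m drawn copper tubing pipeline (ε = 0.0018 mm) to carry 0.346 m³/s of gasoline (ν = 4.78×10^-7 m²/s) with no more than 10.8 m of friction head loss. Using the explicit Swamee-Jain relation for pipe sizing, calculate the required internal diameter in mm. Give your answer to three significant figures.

Swamee-Jain (Type III): D = 0.66·[ε^1.25·(LQ²/(gh_f))^4.75 + ν·Q^9.4·(L/(gh_f))^5.2]^0.04
LQ²/(gh_f) = 1.026; L/(gh_f) = 8.570
Term 1 = ε^1.25·(…)^4.75 = 7.45×10^-8; Term 2 = ν·Q^9.4·(…)^5.2 = 1.58×10^-6
D = 0.66·(7.45×10^-8 + 1.58×10^-6)^0.04 = 0.3875 m = 388 mm
Check: V = 2.93 m/s, Re = 2.38×10^6, f = 0.01028, h_f = 10.6 m ≈ 10.8 m ✓

D ≈ 388 mm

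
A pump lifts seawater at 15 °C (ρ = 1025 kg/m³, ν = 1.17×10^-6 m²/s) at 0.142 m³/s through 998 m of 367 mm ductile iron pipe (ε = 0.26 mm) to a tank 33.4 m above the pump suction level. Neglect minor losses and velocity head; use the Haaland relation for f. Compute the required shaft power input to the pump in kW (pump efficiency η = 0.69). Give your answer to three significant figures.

V = 4Q/(πD²) = 1.342 m/s; Re = 4.21×10^5; ε/D = 7.08×10^-4; f = 0.01890
h_f = f(L/D)V²/2g = 4.721 m
Total head H = z + h_f = 33.4 + 4.721 = 38.12 m
P_hyd = ρgQH = 1025·9.81·0.142·38.12 = 54.43 kW
P_shaft = P_hyd/η = 54.43/0.69 = 78.89 kW

P_shaft ≈ 78.9 kW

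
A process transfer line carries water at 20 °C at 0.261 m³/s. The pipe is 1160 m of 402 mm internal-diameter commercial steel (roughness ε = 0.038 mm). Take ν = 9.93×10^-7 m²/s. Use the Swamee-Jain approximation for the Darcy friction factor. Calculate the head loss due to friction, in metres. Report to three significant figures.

V = 4Q/(πD²) = 4·0.261/(π·0.402²) = 2.056 m/s
Re = VD/ν = 2.056·0.402/9.93×10^-7 = 8.32×10^5 → turbulent
ε/D = 0.038/402 = 9.45×10^-5
Swamee-Jain: f = 0.01365
h_f = f(L/D)V²/(2g) = 0.01365·(1160/0.402)·2.056²/(2·9.81) = 8.488 m

h_f ≈ 8.49 m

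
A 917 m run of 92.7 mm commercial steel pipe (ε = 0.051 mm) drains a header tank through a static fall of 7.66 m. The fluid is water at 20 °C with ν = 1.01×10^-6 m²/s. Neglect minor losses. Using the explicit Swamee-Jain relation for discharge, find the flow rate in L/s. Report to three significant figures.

Q ≈ 5.71 L/s

Swamee-Jain (Type II): Q = -0.965·√(gD⁵h_f/L)·ln[ε/(3.7D) + √(3.17ν²L/(gD³h_f))]
√(gD⁵h_f/L) = √(9.81·0.0927⁵·7.66/917) = 7.490×10^-4
ε/(3.7D) = 1.49×10^-4; √(3.17ν²L/(gD³h_f)) = 2.23×10^-4
Q = -0.965·7.490×10^-4·ln(3.713×10^-4) = 0.005709 m³/s
Check: V = 0.846 m/s, Re = 7.76×10^4, f = 0.02132, h_f = 7.69 m ≈ 7.66 m ✓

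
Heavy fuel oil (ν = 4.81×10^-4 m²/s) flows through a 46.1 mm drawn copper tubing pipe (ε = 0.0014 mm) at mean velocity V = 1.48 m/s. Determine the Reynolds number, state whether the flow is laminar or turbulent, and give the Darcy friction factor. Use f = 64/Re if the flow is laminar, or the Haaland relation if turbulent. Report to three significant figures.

Re = VD/ν = 1.480·0.0461/4.81×10^-4 = 142
Re < 2300 → laminar → f = 64/Re = 0.4512

Re ≈ 142; laminar; f = 64/Re ≈ 0.451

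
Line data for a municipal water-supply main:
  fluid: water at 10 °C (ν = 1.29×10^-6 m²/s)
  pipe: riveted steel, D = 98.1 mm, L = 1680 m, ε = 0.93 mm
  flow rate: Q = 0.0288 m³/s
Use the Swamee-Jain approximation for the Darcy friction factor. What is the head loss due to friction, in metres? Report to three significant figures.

V = 4Q/(πD²) = 4·0.0288/(π·0.0981²) = 3.810 m/s
Re = VD/ν = 3.810·0.0981/1.29×10^-6 = 2.90×10^5 → turbulent
ε/D = 0.93/98.1 = 0.00948
Swamee-Jain: f = 0.03757
h_f = f(L/D)V²/(2g) = 0.03757·(1680/0.0981)·3.810²/(2·9.81) = 476.1 m

h_f ≈ 476 m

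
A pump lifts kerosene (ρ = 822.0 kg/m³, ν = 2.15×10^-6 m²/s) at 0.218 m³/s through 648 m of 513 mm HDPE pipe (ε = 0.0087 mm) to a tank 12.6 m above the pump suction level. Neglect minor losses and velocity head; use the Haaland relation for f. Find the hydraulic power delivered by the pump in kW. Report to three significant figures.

V = 4Q/(πD²) = 1.055 m/s; Re = 2.52×10^5; ε/D = 1.70×10^-5; f = 0.01495
h_f = f(L/D)V²/2g = 1.071 m
Total head H = z + h_f = 12.6 + 1.071 = 13.67 m
P_hyd = ρgQH = 822.0·9.81·0.218·13.67 = 24.03 kW

P_hyd ≈ 24.0 kW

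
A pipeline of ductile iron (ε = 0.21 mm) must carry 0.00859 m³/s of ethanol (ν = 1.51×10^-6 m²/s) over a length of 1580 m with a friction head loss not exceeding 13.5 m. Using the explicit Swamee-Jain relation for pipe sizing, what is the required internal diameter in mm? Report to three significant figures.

Swamee-Jain (Type III): D = 0.66·[ε^1.25·(LQ²/(gh_f))^4.75 + ν·Q^9.4·(L/(gh_f))^5.2]^0.04
LQ²/(gh_f) = 8.803×10^-4; L/(gh_f) = 11.93
Term 1 = ε^1.25·(…)^4.75 = 7.76×10^-20; Term 2 = ν·Q^9.4·(…)^5.2 = 2.28×10^-20
D = 0.66·(7.76×10^-20 + 2.28×10^-20)^0.04 = 0.1147 m = 115 mm
Check: V = 0.831 m/s, Re = 6.31×10^4, f = 0.02578, h_f = 12.5 m ≈ 13.5 m ✓

D ≈ 115 mm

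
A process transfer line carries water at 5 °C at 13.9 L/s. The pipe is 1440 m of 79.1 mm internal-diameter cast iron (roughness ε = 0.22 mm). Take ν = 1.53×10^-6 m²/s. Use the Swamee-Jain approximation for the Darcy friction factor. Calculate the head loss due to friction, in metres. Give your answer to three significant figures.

h_f ≈ 199 m

V = 4Q/(πD²) = 4·0.0139/(π·0.0791²) = 2.829 m/s
Re = VD/ν = 2.829·0.0791/1.53×10^-6 = 1.46×10^5 → turbulent
ε/D = 0.22/79.1 = 0.00278
Swamee-Jain: f = 0.02678
h_f = f(L/D)V²/(2g) = 0.02678·(1440/0.0791)·2.829²/(2·9.81) = 198.8 m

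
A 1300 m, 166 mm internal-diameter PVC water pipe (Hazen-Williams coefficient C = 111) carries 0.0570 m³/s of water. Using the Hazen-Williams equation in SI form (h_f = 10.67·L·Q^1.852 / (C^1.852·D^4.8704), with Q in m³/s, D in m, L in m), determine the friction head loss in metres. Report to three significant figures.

h_f ≈ 70.5 m

h_f = 10.67·1300·0.0570^1.852 / (111^1.852·0.166^4.8704) = 70.54 m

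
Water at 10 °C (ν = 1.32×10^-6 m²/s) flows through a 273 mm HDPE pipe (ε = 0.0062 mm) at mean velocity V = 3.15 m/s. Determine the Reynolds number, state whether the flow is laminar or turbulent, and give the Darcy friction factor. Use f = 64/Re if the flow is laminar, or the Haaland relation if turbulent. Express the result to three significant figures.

Re = VD/ν = 3.150·0.273/1.32×10^-6 = 6.51×10^5
Re > 4000 → turbulent; ε/D = 2.27×10^-5
Haaland: f = 0.01279

Re ≈ 6.51×10^5; turbulent; f ≈ 0.0128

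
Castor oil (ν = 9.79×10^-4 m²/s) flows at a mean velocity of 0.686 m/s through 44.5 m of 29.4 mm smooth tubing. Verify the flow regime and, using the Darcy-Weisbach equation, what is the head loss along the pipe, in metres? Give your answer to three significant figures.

h_f ≈ 113 m

Re = VD/ν = 0.686·0.02940/9.79×10^-4 = 20.6 → laminar (Re < 2300)
f = 64/Re = 3.107
h_f = f(L/D)V²/(2g) = 3.107·(44.5/0.02940)·0.686²/(2·9.81) = 112.8 m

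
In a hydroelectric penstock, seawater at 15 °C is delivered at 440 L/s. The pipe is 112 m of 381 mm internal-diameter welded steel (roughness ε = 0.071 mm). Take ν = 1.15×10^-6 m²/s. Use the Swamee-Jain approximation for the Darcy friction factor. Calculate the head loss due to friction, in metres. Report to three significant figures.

h_f ≈ 3.22 m

V = 4Q/(πD²) = 4·0.440/(π·0.381²) = 3.859 m/s
Re = VD/ν = 3.859·0.381/1.15×10^-6 = 1.28×10^6 → turbulent
ε/D = 0.071/381 = 1.86×10^-4
Swamee-Jain: f = 0.01442
h_f = f(L/D)V²/(2g) = 0.01442·(112/0.381)·3.859²/(2·9.81) = 3.219 m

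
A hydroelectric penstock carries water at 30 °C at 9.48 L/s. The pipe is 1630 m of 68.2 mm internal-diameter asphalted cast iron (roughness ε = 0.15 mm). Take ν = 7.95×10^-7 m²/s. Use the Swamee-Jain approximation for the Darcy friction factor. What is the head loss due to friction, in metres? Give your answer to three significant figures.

h_f ≈ 205 m

V = 4Q/(πD²) = 4·0.00948/(π·0.0682²) = 2.595 m/s
Re = VD/ν = 2.595·0.0682/7.95×10^-7 = 2.23×10^5 → turbulent
ε/D = 0.15/68.2 = 0.00220
Swamee-Jain: f = 0.02495
h_f = f(L/D)V²/(2g) = 0.02495·(1630/0.0682)·2.595²/(2·9.81) = 204.6 m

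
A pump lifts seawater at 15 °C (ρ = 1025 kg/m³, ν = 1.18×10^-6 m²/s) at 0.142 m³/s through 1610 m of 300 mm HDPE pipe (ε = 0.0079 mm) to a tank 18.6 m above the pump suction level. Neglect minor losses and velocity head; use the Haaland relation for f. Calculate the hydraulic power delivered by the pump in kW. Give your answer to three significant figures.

P_hyd ≈ 47.6 kW

V = 4Q/(πD²) = 2.009 m/s; Re = 5.11×10^5; ε/D = 2.63×10^-5; f = 0.01333
h_f = f(L/D)V²/2g = 14.72 m
Total head H = z + h_f = 18.6 + 14.72 = 33.32 m
P_hyd = ρgQH = 1025·9.81·0.142·33.32 = 47.57 kW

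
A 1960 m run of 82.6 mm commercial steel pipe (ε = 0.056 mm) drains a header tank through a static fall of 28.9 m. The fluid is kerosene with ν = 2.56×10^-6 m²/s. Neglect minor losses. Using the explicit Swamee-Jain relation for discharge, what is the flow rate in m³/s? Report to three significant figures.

Q ≈ 0.00524 m³/s

Swamee-Jain (Type II): Q = -0.965·√(gD⁵h_f/L)·ln[ε/(3.7D) + √(3.17ν²L/(gD³h_f))]
√(gD⁵h_f/L) = √(9.81·0.0826⁵·28.9/1960) = 7.458×10^-4
ε/(3.7D) = 1.83×10^-4; √(3.17ν²L/(gD³h_f)) = 5.05×10^-4
Q = -0.965·7.458×10^-4·ln(6.881×10^-4) = 0.005240 m³/s
Check: V = 0.978 m/s, Re = 3.16×10^4, f = 0.02508, h_f = 29.0 m ≈ 28.9 m ✓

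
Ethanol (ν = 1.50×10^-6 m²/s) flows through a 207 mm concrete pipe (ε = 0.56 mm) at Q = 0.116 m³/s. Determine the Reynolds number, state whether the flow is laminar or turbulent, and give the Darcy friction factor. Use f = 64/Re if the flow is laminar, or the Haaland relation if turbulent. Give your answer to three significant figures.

V = 4Q/(πD²) = 3.447 m/s
Re = VD/ν = 3.447·0.207/1.50×10^-6 = 4.76×10^5
Re > 4000 → turbulent; ε/D = 0.00271
Haaland: f = 0.02575

Re ≈ 4.76×10^5; turbulent; f ≈ 0.0257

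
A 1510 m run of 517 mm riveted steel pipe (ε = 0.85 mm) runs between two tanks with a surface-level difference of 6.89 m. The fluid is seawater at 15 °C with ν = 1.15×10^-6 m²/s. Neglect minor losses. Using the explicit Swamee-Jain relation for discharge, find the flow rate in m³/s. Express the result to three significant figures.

Swamee-Jain (Type II): Q = -0.965·√(gD⁵h_f/L)·ln[ε/(3.7D) + √(3.17ν²L/(gD³h_f))]
√(gD⁵h_f/L) = √(9.81·0.517⁵·6.89/1510) = 0.04066
ε/(3.7D) = 4.44×10^-4; √(3.17ν²L/(gD³h_f)) = 2.60×10^-5
Q = -0.965·0.04066·ln(4.704×10^-4) = 0.3006 m³/s
Check: V = 1.43 m/s, Re = 6.44×10^5, f = 0.02268, h_f = 6.92 m ≈ 6.89 m ✓

Q ≈ 0.301 m³/s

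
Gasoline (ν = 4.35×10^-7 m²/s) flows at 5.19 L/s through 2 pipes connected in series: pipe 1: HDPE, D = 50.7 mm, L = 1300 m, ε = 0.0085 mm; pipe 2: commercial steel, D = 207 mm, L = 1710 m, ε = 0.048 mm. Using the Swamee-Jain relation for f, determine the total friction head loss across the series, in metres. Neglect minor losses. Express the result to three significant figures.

H ≈ 139 m

Pipe 1: V = 2.571 m/s, Re = 3.00×10^5, ε/D = 1.68×10^-4, f = 0.01605, h_1 = f(L/D)V²/2g = 138.6 m
Pipe 2: V = 0.1542 m/s, Re = 7.34×10^4, ε/D = 2.32×10^-4, f = 0.02018, h_2 = f(L/D)V²/2g = 0.2021 m
Series → Q common, losses add: H = Σh = 138.8 m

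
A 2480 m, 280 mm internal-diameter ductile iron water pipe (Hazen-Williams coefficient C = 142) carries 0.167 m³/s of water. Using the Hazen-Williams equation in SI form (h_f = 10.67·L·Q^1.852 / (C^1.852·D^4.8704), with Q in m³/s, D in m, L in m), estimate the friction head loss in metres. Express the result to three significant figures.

h_f = 10.67·2480·0.167^1.852 / (142^1.852·0.280^4.8704) = 48.93 m

h_f ≈ 48.9 m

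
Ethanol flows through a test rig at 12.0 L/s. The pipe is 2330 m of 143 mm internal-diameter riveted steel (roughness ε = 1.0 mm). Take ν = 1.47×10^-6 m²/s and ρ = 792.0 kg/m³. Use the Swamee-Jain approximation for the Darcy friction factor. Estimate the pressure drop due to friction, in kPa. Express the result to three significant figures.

Δp ≈ 126 kPa

V = 4Q/(πD²) = 4·0.0120/(π·0.143²) = 0.7472 m/s
Re = VD/ν = 0.7472·0.143/1.47×10^-6 = 7.27×10^4 → turbulent
ε/D = 1.0/143 = 0.00699
Swamee-Jain: f = 0.03504
h_f = f(L/D)V²/(2g) = 0.03504·(2330/0.143)·0.7472²/(2·9.81) = 16.24 m
Δp = ρg·h_f = 792.0·9.81·16.24 = 126.2 kPa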